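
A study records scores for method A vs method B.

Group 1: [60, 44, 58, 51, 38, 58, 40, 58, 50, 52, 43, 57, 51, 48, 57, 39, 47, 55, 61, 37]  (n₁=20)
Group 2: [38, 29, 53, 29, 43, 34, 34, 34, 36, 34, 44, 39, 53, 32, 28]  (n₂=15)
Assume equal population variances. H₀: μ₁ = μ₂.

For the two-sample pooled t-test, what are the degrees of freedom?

df = n₁ + n₂ − 2 = 20 + 15 − 2 = 33

degrees of freedom = 33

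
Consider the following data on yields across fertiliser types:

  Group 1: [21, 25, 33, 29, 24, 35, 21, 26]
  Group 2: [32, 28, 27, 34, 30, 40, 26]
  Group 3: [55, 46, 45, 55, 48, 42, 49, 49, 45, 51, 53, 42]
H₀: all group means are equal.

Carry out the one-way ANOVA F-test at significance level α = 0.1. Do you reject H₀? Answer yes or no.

Group means [26.75, 31.00, 48.33], grand mean 37.444
SSB = Σnᵢ(x̄ᵢ−x̄)² = 2628.500; SSW = ΣΣ(x−x̄ᵢ)² = 558.167
MSB = 2628.500/2 = 1314.2500; MSW = 558.167/24 = 23.2569
F = MSB/MSW = 56.5100
df = (2, 24)
p-value (upper-tail) = 0.00000
At α=0.1: p < α → reject H₀

reject H₀: yes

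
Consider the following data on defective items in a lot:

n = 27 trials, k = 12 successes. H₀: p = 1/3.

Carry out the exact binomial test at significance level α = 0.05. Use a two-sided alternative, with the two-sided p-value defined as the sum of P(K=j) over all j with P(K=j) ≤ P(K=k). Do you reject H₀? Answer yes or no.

reject H₀: no

Exact binomial: n=27, k=12, p₀=1/3=0.3333
P(X=j) = C(n,j)·p₀^j·(1−p₀)^(n−j); p = Σ P(X=j) over j with P(X=j) ≤ P(X=12)
p-value (two-sided) = 0.22567
At α=0.05: p ≥ α → fail to reject H₀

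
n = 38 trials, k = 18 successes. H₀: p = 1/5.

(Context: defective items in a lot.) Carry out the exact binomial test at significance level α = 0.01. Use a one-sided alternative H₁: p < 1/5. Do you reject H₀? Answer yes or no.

reject H₀: no

Exact binomial: n=38, k=18, p₀=1/5=0.2000
P(X≤18) from Σ C(n,i)·p₀^i·(1−p₀)^(n−i)
p-value (one-sided, H₁ less) = 0.99997
At α=0.01: p ≥ α → fail to reject H₀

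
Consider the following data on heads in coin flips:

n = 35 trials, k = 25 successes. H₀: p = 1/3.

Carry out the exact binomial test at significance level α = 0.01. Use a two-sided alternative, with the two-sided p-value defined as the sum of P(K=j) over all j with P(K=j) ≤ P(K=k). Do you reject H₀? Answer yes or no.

Exact binomial: n=35, k=25, p₀=1/3=0.3333
P(X=j) = C(n,j)·p₀^j·(1−p₀)^(n−j); p = Σ P(X=j) over j with P(X=j) ≤ P(X=25)
p-value (two-sided) = 0.00001
At α=0.01: p < α → reject H₀

reject H₀: yes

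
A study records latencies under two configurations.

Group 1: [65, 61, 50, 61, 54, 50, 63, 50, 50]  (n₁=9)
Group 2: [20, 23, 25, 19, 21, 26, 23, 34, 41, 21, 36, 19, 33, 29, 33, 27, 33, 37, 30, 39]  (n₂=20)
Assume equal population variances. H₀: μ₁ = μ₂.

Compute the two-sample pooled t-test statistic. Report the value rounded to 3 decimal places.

test statistic = 10.036

x̄₁=56.000, s₁=6.403, n₁=9
x̄₂=28.450, s₂=7.015, n₂=20
s_p² = [8·6.403² + 19·7.015²]/27 = 46.7759
SE = √(s_p²·(1/9+1/20)) = 2.7452
t = (56.000−28.450)/2.7452 = 10.0357
df = 27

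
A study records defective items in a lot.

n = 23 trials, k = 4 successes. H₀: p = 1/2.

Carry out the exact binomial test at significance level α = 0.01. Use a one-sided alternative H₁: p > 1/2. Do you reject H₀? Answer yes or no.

reject H₀: no

Exact binomial: n=23, k=4, p₀=1/2=0.5000
P(X≥4) from Σ C(n,i)·p₀^i·(1−p₀)^(n−i)
p-value (one-sided, H₁ greater) = 0.99976
At α=0.01: p ≥ α → fail to reject H₀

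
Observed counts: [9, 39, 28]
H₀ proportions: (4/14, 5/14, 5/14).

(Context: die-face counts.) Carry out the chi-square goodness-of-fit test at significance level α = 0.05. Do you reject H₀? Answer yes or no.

reject H₀: yes

n = 76; E_i = n·p_i = [21.71, 27.14, 27.14]
χ² = (9−21.71)²/21.71 + (39−27.14)²/27.14 + (28−27.14)²/27.14 = 12.6513
df = 2
p-value (upper-tail) = 0.00179
At α=0.05: p < α → reject H₀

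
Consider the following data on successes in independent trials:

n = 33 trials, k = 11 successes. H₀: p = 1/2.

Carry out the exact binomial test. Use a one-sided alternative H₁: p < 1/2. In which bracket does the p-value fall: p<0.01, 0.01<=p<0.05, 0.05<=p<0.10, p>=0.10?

Exact binomial: n=33, k=11, p₀=1/2=0.5000
P(X≤11) from Σ C(n,i)·p₀^i·(1−p₀)^(n−i)
p-value (one-sided, H₁ less) = 0.04007
→ bracket: 0.01<=p<0.05

p-value bracket: 0.01<=p<0.05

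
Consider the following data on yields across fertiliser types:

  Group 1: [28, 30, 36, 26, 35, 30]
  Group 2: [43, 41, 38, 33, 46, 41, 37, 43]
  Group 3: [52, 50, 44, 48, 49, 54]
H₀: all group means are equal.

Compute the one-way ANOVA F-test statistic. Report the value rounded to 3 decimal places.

test statistic = 35.006

Group means [30.83, 40.25, 49.50], grand mean 40.200
SSB = Σnᵢ(x̄ᵢ−x̄)² = 1045.367; SSW = ΣΣ(x−x̄ᵢ)² = 253.833
MSB = 1045.367/2 = 522.6833; MSW = 253.833/17 = 14.9314
F = MSB/MSW = 35.0057
df = (2, 17)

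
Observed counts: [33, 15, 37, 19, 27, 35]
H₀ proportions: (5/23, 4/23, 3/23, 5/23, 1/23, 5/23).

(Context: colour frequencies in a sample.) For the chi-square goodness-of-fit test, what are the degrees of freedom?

degrees of freedom = 5

df = k − 1 = 6 − 1 = 5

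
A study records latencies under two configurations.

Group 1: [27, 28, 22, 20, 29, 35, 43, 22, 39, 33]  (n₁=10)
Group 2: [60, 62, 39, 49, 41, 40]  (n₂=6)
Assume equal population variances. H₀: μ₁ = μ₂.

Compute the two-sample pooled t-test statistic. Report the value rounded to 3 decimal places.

test statistic = -4.163

x̄₁=29.800, s₁=7.642, n₁=10
x̄₂=48.500, s₂=10.330, n₂=6
s_p² = [9·7.642² + 5·10.330²]/14 = 75.6500
SE = √(s_p²·(1/10+1/6)) = 4.4915
t = (29.800−48.500)/4.4915 = -4.1634
df = 14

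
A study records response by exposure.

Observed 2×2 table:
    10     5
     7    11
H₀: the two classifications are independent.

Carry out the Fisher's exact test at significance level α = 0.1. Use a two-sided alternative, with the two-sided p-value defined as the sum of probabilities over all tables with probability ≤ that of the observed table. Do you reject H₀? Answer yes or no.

Margins: r₁=15, r₂=18, c₁=17, c₂=16, n=33
p_obs = C(15,10)·C(18,7)/C(33,17); sum pmf over tables with pmf ≤ p_obs
p-value (two-sided) = 0.16632
At α=0.1: p ≥ α → fail to reject H₀

reject H₀: no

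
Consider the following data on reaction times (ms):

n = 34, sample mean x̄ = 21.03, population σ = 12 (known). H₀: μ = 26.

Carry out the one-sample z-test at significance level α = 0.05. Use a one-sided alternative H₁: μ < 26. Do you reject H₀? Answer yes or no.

SE = σ/√n = 12/√34 = 2.0580
z = (x̄−μ₀)/SE = (21.03−26)/2.0580 = -2.4150
p-value (one-sided, H₁ less) = 0.00787
At α=0.05: p < α → reject H₀

reject H₀: yes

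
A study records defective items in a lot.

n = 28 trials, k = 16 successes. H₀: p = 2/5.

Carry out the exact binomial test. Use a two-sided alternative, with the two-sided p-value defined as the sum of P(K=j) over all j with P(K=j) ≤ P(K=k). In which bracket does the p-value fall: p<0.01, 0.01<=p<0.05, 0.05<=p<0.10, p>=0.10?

Exact binomial: n=28, k=16, p₀=2/5=0.4000
P(X=j) = C(n,j)·p₀^j·(1−p₀)^(n−j); p = Σ P(X=j) over j with P(X=j) ≤ P(X=16)
p-value (two-sided) = 0.08140
→ bracket: 0.05<=p<0.10

p-value bracket: 0.05<=p<0.10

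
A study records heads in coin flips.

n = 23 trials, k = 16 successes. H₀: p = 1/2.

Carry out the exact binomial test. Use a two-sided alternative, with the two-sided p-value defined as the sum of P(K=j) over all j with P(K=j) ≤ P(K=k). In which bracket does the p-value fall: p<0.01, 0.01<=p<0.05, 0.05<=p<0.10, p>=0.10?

Exact binomial: n=23, k=16, p₀=1/2=0.5000
P(X=j) = C(n,j)·p₀^j·(1−p₀)^(n−j); p = Σ P(X=j) over j with P(X=j) ≤ P(X=16)
p-value (two-sided) = 0.09314
→ bracket: 0.05<=p<0.10

p-value bracket: 0.05<=p<0.10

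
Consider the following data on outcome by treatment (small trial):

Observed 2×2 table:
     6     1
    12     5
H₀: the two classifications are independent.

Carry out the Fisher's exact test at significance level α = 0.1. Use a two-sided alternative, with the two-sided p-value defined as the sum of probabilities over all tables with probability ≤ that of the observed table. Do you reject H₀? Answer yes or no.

reject H₀: no

Margins: r₁=7, r₂=17, c₁=18, c₂=6, n=24
p_obs = C(7,6)·C(17,12)/C(24,18); sum pmf over tables with pmf ≤ p_obs
p-value (two-sided) = 0.62867
At α=0.1: p ≥ α → fail to reject H₀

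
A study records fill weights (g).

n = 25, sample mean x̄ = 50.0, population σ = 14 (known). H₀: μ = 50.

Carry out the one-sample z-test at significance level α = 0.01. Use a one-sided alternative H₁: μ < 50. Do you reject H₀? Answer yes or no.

SE = σ/√n = 14/√25 = 2.8000
z = (x̄−μ₀)/SE = (50.0−50)/2.8000 = 0.0000
p-value (one-sided, H₁ less) = 0.50000
At α=0.01: p ≥ α → fail to reject H₀

reject H₀: no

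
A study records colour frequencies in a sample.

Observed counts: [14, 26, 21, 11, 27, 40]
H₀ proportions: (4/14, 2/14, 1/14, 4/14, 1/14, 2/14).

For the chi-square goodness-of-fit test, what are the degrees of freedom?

degrees of freedom = 5

df = k − 1 = 6 − 1 = 5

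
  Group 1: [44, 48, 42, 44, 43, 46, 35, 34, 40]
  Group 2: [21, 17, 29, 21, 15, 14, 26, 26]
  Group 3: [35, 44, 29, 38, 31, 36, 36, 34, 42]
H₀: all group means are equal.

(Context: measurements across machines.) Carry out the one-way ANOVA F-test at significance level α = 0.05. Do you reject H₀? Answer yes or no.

Group means [41.78, 21.12, 36.11], grand mean 33.462
SSB = Σnᵢ(x̄ᵢ−x̄)² = 1903.142; SSW = ΣΣ(x−x̄ᵢ)² = 575.319
MSB = 1903.142/2 = 951.5710; MSW = 575.319/23 = 25.0139
F = MSB/MSW = 38.0417
df = (2, 23)
p-value (upper-tail) = 0.00000
At α=0.05: p < α → reject H₀

reject H₀: yes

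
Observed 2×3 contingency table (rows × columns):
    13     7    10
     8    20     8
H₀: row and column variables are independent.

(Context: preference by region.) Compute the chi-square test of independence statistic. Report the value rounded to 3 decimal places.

test statistic = 7.186

Row totals [30, 36], col totals [21, 27, 18], n=66
χ² = (13−9.55)²/9.55 + (7−12.27)²/12.27 + (10−8.18)²/8.18 + (8−11.45)²/11.45 + (20−14.73)²/14.73 + (8−9.82)²/9.82 = 7.1859
df = 2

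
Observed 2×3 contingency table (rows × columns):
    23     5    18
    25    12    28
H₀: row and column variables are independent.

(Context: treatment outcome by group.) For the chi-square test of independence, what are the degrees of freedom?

df = (r−1)(c−1) = (2−1)·(3−1) = 2

degrees of freedom = 2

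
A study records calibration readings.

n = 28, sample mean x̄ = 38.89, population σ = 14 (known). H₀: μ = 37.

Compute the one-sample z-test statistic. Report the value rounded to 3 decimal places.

test statistic = 0.714

SE = σ/√n = 14/√28 = 2.6458
z = (x̄−μ₀)/SE = (38.89−37)/2.6458 = 0.7144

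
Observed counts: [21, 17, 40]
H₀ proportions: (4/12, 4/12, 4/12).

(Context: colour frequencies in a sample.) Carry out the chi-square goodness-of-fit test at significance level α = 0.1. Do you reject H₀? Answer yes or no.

n = 78; E_i = n·p_i = [26.00, 26.00, 26.00]
χ² = (21−26.00)²/26.00 + (17−26.00)²/26.00 + (40−26.00)²/26.00 = 11.6154
df = 2
p-value (upper-tail) = 0.00300
At α=0.1: p < α → reject H₀

reject H₀: yes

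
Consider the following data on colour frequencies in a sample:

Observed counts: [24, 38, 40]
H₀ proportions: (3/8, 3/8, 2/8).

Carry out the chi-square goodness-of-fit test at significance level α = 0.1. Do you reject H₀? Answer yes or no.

reject H₀: yes

n = 102; E_i = n·p_i = [38.25, 38.25, 25.50]
χ² = (24−38.25)²/38.25 + (38−38.25)²/38.25 + (40−25.50)²/25.50 = 13.5556
df = 2
p-value (upper-tail) = 0.00114
At α=0.1: p < α → reject H₀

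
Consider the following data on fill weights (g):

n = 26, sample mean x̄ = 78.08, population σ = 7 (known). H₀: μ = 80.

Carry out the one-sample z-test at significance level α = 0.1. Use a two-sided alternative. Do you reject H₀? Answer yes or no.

reject H₀: no

SE = σ/√n = 7/√26 = 1.3728
z = (x̄−μ₀)/SE = (78.08−80)/1.3728 = -1.3986
p-value (two-sided) = 0.16194
At α=0.1: p ≥ α → fail to reject H₀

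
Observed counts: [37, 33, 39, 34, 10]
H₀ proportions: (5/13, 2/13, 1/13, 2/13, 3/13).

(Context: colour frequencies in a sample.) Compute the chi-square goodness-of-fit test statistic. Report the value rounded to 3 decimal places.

n = 153; E_i = n·p_i = [58.85, 23.54, 11.77, 23.54, 35.31]
χ² = (37−58.85)²/58.85 + (33−23.54)²/23.54 + (39−11.77)²/11.77 + (34−23.54)²/23.54 + (10−35.31)²/35.31 = 97.7074
df = 4

test statistic = 97.707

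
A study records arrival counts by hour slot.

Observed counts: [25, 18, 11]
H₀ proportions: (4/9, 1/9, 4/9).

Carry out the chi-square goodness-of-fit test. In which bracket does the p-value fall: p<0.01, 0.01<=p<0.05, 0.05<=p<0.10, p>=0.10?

n = 54; E_i = n·p_i = [24.00, 6.00, 24.00]
χ² = (25−24.00)²/24.00 + (18−6.00)²/6.00 + (11−24.00)²/24.00 = 31.0833
df = 2
p-value (upper-tail) = 0.00000
→ bracket: p<0.01

p-value bracket: p<0.01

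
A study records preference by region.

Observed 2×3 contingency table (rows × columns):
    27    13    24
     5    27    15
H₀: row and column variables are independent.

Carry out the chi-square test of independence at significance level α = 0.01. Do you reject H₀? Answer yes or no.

Row totals [64, 47], col totals [32, 40, 39], n=111
χ² = (27−18.45)²/18.45 + (13−23.06)²/23.06 + (24−22.49)²/22.49 + (5−13.55)²/13.55 + (27−16.94)²/16.94 + (15−16.51)²/16.51 = 19.9667
df = 2
p-value (upper-tail) = 0.00005
At α=0.01: p < α → reject H₀

reject H₀: yes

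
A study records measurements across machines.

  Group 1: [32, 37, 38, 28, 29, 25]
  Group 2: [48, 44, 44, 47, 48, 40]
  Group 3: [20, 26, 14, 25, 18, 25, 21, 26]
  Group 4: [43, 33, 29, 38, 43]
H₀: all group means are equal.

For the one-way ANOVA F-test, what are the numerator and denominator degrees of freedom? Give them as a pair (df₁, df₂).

k = 4 groups, N = 25 total
df = (k−1, N−k) = (4−1, 25−4) = (3, 21)

degrees of freedom = [3, 21]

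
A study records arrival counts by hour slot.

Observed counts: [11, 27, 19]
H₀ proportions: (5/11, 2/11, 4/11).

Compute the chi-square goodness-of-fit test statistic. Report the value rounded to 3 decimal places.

test statistic = 35.429

n = 57; E_i = n·p_i = [25.91, 10.36, 20.73]
χ² = (11−25.91)²/25.91 + (27−10.36)²/10.36 + (19−20.73)²/20.73 = 35.4289
df = 2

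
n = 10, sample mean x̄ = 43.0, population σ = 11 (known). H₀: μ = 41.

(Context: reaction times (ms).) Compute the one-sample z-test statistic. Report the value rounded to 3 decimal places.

test statistic = 0.575

SE = σ/√n = 11/√10 = 3.4785
z = (x̄−μ₀)/SE = (43.0−41)/3.4785 = 0.5750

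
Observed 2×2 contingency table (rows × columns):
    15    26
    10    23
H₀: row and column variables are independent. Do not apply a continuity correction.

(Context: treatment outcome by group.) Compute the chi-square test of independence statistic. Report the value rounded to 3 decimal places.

Row totals [41, 33], col totals [25, 49], n=74
χ² = (15−13.85)²/13.85 + (26−27.15)²/27.15 + (10−11.15)²/11.15 + (23−21.85)²/21.85 = 0.3226
df = 1

test statistic = 0.323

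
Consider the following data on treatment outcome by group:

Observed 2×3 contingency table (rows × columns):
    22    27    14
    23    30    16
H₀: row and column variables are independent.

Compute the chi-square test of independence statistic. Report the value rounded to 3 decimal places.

Row totals [63, 69], col totals [45, 57, 30], n=132
χ² = (22−21.48)²/21.48 + (27−27.20)²/27.20 + (14−14.32)²/14.32 + (23−23.52)²/23.52 + (30−29.80)²/29.80 + (16−15.68)²/15.68 = 0.0408
df = 2

test statistic = 0.041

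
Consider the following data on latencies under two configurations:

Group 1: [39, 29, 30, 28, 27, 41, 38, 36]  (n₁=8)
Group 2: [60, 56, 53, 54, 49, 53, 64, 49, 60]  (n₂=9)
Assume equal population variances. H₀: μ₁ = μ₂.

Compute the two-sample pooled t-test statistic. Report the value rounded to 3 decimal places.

test statistic = -8.392

x̄₁=33.500, s₁=5.581, n₁=8
x̄₂=55.333, s₂=5.148, n₂=9
s_p² = [7·5.581² + 8·5.148²]/15 = 28.6667
SE = √(s_p²·(1/8+1/9)) = 2.6016
t = (33.500−55.333)/2.6016 = -8.3921
df = 15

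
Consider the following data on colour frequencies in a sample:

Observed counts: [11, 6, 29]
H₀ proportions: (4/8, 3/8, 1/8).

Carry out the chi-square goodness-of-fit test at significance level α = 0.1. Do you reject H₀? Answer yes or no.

n = 46; E_i = n·p_i = [23.00, 17.25, 5.75]
χ² = (11−23.00)²/23.00 + (6−17.25)²/17.25 + (29−5.75)²/5.75 = 107.6087
df = 2
p-value (upper-tail) = 0.00000
At α=0.1: p < α → reject H₀

reject H₀: yes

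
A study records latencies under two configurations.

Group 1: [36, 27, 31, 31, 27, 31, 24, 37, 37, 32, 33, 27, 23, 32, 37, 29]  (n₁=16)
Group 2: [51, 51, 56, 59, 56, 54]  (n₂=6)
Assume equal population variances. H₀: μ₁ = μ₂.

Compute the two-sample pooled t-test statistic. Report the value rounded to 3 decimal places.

test statistic = -11.743

x̄₁=30.875, s₁=4.500, n₁=16
x̄₂=54.500, s₂=3.146, n₂=6
s_p² = [15·4.500² + 5·3.146²]/20 = 17.6625
SE = √(s_p²·(1/16+1/6)) = 2.0119
t = (30.875−54.500)/2.0119 = -11.7428
df = 20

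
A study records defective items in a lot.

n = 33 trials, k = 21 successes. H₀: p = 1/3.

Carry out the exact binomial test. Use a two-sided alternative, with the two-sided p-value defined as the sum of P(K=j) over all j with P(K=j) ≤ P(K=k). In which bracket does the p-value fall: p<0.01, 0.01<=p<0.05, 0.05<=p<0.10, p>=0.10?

p-value bracket: p<0.01

Exact binomial: n=33, k=21, p₀=1/3=0.3333
P(X=j) = C(n,j)·p₀^j·(1−p₀)^(n−j); p = Σ P(X=j) over j with P(X=j) ≤ P(X=21)
p-value (two-sided) = 0.00059
→ bracket: p<0.01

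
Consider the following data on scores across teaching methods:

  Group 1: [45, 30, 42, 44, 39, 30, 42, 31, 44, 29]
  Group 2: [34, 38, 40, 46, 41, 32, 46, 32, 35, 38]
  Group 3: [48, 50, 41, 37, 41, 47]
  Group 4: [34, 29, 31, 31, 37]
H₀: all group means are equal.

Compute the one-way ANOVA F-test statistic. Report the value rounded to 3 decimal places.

Group means [37.60, 38.20, 44.00, 32.40], grand mean 38.194
SSB = Σnᵢ(x̄ᵢ−x̄)² = 373.639; SSW = ΣΣ(x−x̄ᵢ)² = 815.200
MSB = 373.639/3 = 124.5462; MSW = 815.200/27 = 30.1926
F = MSB/MSW = 4.1251
df = (3, 27)

test statistic = 4.125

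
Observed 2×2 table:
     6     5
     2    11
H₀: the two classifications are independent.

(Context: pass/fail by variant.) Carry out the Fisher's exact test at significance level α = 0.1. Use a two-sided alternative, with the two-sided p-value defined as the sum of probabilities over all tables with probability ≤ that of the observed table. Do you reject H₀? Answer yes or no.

reject H₀: yes

Margins: r₁=11, r₂=13, c₁=8, c₂=16, n=24
p_obs = C(11,6)·C(13,2)/C(24,8); sum pmf over tables with pmf ≤ p_obs
p-value (two-sided) = 0.08247
At α=0.1: p < α → reject H₀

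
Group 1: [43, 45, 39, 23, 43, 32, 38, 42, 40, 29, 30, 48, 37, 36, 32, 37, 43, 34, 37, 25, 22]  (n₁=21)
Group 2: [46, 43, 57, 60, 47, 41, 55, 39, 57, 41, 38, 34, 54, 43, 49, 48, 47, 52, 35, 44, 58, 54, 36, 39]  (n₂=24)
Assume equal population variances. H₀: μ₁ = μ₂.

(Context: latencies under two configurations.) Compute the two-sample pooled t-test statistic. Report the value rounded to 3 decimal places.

x̄₁=35.952, s₁=7.235, n₁=21
x̄₂=46.542, s₂=7.896, n₂=24
s_p² = [20·7.235² + 23·7.896²]/43 = 57.6956
SE = √(s_p²·(1/21+1/24)) = 2.2697
t = (35.952−46.542)/2.2697 = -4.6656
df = 43

test statistic = -4.666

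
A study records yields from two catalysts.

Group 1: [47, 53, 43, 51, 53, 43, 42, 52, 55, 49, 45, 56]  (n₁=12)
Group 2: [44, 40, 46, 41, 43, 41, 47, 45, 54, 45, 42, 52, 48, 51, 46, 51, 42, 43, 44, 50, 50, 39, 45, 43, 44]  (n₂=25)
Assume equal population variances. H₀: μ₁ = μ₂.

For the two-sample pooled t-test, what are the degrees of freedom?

degrees of freedom = 35

df = n₁ + n₂ − 2 = 12 + 25 − 2 = 35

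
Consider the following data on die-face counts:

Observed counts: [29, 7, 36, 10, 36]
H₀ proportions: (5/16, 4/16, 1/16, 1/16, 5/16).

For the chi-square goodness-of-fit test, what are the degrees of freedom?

degrees of freedom = 4

df = k − 1 = 5 − 1 = 4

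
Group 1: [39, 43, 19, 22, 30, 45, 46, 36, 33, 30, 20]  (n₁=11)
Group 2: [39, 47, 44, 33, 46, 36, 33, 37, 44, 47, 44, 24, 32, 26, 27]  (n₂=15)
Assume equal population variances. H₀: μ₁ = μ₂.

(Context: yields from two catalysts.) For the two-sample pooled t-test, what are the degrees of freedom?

degrees of freedom = 24

df = n₁ + n₂ − 2 = 11 + 15 − 2 = 24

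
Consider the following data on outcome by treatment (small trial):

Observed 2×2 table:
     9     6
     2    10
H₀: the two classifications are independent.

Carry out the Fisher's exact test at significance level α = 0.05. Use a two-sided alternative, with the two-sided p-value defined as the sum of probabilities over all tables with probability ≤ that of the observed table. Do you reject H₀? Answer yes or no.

reject H₀: yes

Margins: r₁=15, r₂=12, c₁=11, c₂=16, n=27
p_obs = C(15,9)·C(12,2)/C(27,11); sum pmf over tables with pmf ≤ p_obs
p-value (two-sided) = 0.04733
At α=0.05: p < α → reject H₀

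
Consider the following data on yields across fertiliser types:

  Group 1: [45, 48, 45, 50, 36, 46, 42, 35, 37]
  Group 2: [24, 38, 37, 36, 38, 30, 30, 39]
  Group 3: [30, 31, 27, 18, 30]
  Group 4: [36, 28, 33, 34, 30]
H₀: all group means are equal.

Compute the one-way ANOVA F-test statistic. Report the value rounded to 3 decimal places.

test statistic = 11.264

Group means [42.67, 34.00, 27.20, 32.20], grand mean 35.296
SSB = Σnᵢ(x̄ᵢ−x̄)² = 878.030; SSW = ΣΣ(x−x̄ᵢ)² = 597.600
MSB = 878.030/3 = 292.6765; MSW = 597.600/23 = 25.9826
F = MSB/MSW = 11.2643
df = (3, 23)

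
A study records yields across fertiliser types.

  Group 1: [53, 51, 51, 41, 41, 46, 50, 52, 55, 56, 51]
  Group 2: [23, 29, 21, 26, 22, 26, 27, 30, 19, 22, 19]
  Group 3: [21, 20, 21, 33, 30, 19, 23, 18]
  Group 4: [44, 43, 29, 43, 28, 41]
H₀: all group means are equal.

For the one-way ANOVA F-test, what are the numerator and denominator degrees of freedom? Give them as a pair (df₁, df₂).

degrees of freedom = [3, 32]

k = 4 groups, N = 36 total
df = (k−1, N−k) = (4−1, 36−4) = (3, 32)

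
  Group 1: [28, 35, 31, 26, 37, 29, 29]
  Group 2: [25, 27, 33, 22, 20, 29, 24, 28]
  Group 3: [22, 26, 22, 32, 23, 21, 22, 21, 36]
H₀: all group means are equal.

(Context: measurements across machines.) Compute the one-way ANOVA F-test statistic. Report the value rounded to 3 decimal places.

Group means [30.71, 26.00, 25.00], grand mean 27.000
SSB = Σnᵢ(x̄ᵢ−x̄)² = 140.571; SSW = ΣΣ(x−x̄ᵢ)² = 447.429
MSB = 140.571/2 = 70.2857; MSW = 447.429/21 = 21.3061
F = MSB/MSW = 3.2989
df = (2, 21)

test statistic = 3.299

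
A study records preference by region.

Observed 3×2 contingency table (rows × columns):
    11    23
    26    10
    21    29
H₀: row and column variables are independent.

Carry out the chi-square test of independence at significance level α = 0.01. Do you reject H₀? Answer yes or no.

Row totals [34, 36, 50], col totals [58, 62], n=120
χ² = (11−16.43)²/16.43 + (23−17.57)²/17.57 + (26−17.40)²/17.40 + (10−18.60)²/18.60 + (21−24.17)²/24.17 + (29−25.83)²/25.83 = 12.5070
df = 2
p-value (upper-tail) = 0.00192
At α=0.01: p < α → reject H₀

reject H₀: yes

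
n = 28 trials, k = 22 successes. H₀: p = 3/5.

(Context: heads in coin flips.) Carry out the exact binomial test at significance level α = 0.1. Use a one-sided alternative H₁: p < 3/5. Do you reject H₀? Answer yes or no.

reject H₀: no

Exact binomial: n=28, k=22, p₀=3/5=0.6000
P(X≤22) from Σ C(n,i)·p₀^i·(1−p₀)^(n−i)
p-value (one-sided, H₁ less) = 0.98886
At α=0.1: p ≥ α → fail to reject H₀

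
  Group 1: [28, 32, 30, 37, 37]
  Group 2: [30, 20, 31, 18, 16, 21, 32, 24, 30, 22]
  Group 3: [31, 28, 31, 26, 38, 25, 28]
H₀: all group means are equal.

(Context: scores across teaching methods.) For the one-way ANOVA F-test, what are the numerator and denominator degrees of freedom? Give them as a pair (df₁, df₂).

k = 3 groups, N = 22 total
df = (k−1, N−k) = (3−1, 22−3) = (2, 19)

degrees of freedom = [2, 19]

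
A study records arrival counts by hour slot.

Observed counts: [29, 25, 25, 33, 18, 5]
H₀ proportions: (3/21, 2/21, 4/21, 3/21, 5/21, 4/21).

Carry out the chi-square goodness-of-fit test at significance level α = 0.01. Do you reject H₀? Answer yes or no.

reject H₀: yes

n = 135; E_i = n·p_i = [19.29, 12.86, 25.71, 19.29, 32.14, 25.71]
χ² = (29−19.29)²/19.29 + (25−12.86)²/12.86 + (25−25.71)²/25.71 + (33−19.29)²/19.29 + (18−32.14)²/32.14 + (5−25.71)²/25.71 = 49.0430
df = 5
p-value (upper-tail) = 0.00000
At α=0.01: p < α → reject H₀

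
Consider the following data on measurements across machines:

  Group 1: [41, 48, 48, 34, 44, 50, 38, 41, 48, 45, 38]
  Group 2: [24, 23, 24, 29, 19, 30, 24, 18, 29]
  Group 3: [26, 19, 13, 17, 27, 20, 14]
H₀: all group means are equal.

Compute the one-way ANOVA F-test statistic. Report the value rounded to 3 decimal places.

test statistic = 59.944

Group means [43.18, 24.44, 19.43], grand mean 30.778
SSB = Σnᵢ(x̄ᵢ−x̄)² = 2955.094; SSW = ΣΣ(x−x̄ᵢ)² = 591.573
MSB = 2955.094/2 = 1477.5469; MSW = 591.573/24 = 24.6489
F = MSB/MSW = 59.9438
df = (2, 24)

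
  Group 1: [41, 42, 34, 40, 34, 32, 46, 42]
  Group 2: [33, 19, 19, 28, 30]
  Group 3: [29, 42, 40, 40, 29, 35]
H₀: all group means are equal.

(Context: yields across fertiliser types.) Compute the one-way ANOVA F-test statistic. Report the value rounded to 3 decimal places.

Group means [38.88, 25.80, 35.83], grand mean 34.474
SSB = Σnᵢ(x̄ᵢ−x̄)² = 542.229; SSW = ΣΣ(x−x̄ᵢ)² = 504.508
MSB = 542.229/2 = 271.1143; MSW = 504.508/16 = 31.5318
F = MSB/MSW = 8.5981
df = (2, 16)

test statistic = 8.598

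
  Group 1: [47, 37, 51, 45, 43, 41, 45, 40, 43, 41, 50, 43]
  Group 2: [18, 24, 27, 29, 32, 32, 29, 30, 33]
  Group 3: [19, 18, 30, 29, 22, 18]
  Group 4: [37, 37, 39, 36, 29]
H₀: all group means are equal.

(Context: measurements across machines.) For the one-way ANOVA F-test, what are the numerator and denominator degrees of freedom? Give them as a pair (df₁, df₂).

degrees of freedom = [3, 28]

k = 4 groups, N = 32 total
df = (k−1, N−k) = (4−1, 32−4) = (3, 28)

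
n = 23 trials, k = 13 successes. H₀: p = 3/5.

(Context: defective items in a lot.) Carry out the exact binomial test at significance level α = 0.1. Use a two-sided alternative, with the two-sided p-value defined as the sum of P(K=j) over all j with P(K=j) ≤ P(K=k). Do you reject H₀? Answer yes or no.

Exact binomial: n=23, k=13, p₀=3/5=0.6000
P(X=j) = C(n,j)·p₀^j·(1−p₀)^(n−j); p = Σ P(X=j) over j with P(X=j) ≤ P(X=13)
p-value (two-sided) = 0.83213
At α=0.1: p ≥ α → fail to reject H₀

reject H₀: no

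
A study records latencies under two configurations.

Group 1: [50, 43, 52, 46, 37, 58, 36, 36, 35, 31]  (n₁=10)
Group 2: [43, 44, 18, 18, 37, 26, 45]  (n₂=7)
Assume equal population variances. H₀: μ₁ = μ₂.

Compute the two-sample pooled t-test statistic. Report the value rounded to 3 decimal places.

test statistic = 1.857

x̄₁=42.400, s₁=8.834, n₁=10
x̄₂=33.000, s₂=12.111, n₂=7
s_p² = [9·8.834² + 6·12.111²]/15 = 105.4933
SE = √(s_p²·(1/10+1/7)) = 5.0616
t = (42.400−33.000)/5.0616 = 1.8571
df = 15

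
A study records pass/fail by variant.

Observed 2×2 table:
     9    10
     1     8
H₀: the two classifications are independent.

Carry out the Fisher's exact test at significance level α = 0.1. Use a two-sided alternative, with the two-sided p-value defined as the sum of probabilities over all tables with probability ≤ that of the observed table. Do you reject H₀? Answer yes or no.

reject H₀: yes

Margins: r₁=19, r₂=9, c₁=10, c₂=18, n=28
p_obs = C(19,9)·C(9,1)/C(28,10); sum pmf over tables with pmf ≤ p_obs
p-value (two-sided) = 0.09798
At α=0.1: p < α → reject H₀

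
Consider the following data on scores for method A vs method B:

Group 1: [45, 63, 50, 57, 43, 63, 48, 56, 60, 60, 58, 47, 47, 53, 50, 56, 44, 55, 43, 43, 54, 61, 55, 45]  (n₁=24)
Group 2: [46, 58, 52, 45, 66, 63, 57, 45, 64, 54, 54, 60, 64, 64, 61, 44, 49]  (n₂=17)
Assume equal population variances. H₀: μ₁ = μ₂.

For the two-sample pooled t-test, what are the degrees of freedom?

df = n₁ + n₂ − 2 = 24 + 17 − 2 = 39

degrees of freedom = 39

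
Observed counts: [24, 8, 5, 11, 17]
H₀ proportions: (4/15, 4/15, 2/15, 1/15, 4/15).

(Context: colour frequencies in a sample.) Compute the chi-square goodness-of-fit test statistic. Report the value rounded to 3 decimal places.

n = 65; E_i = n·p_i = [17.33, 17.33, 8.67, 4.33, 17.33]
χ² = (24−17.33)²/17.33 + (8−17.33)²/17.33 + (5−8.67)²/8.67 + (11−4.33)²/4.33 + (17−17.33)²/17.33 = 19.4038
df = 4

test statistic = 19.404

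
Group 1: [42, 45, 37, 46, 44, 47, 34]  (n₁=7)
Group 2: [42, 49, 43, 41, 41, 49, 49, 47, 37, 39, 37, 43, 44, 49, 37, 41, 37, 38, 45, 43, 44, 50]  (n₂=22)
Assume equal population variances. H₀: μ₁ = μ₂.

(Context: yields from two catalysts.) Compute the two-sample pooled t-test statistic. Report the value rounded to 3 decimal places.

x̄₁=42.143, s₁=4.880, n₁=7
x̄₂=42.955, s₂=4.434, n₂=22
s_p² = [6·4.880² + 21·4.434²]/27 = 20.5856
SE = √(s_p²·(1/7+1/22)) = 1.9689
t = (42.143−42.955)/1.9689 = -0.4123
df = 27

test statistic = -0.412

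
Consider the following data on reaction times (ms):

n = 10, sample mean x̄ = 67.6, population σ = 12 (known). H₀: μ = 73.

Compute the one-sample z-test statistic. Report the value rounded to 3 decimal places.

SE = σ/√n = 12/√10 = 3.7947
z = (x̄−μ₀)/SE = (67.6−73)/3.7947 = -1.4230

test statistic = -1.423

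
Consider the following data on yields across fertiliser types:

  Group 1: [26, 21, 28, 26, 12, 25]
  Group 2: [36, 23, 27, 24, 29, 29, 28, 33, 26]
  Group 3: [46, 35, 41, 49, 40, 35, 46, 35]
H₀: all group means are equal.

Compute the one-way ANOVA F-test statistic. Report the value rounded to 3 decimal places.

Group means [23.00, 28.33, 40.88], grand mean 31.304
SSB = Σnᵢ(x̄ᵢ−x̄)² = 1225.995; SSW = ΣΣ(x−x̄ᵢ)² = 530.875
MSB = 1225.995/2 = 612.9973; MSW = 530.875/20 = 26.5437
F = MSB/MSW = 23.0938
df = (2, 20)

test statistic = 23.094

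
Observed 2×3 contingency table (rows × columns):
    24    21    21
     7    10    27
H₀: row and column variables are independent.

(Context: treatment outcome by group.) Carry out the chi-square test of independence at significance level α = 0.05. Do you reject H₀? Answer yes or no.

reject H₀: yes

Row totals [66, 44], col totals [31, 31, 48], n=110
χ² = (24−18.60)²/18.60 + (21−18.60)²/18.60 + (21−28.80)²/28.80 + (7−12.40)²/12.40 + (10−12.40)²/12.40 + (27−19.20)²/19.20 = 9.9748
df = 2
p-value (upper-tail) = 0.00682
At α=0.05: p < α → reject H₀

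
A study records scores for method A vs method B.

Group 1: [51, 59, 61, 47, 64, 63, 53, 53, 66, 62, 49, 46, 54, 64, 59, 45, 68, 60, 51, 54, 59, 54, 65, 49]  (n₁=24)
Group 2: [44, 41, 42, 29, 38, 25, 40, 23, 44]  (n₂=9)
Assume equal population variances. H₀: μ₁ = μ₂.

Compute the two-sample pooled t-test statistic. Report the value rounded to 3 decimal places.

test statistic = 7.160

x̄₁=56.500, s₁=6.852, n₁=24
x̄₂=36.222, s₂=8.273, n₂=9
s_p² = [23·6.852² + 8·8.273²]/31 = 52.5018
SE = √(s_p²·(1/24+1/9)) = 2.8322
t = (56.500−36.222)/2.8322 = 7.1598
df = 31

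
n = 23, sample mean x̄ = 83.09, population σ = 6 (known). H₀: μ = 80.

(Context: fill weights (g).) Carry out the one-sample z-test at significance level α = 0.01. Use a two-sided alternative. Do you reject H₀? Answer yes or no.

SE = σ/√n = 6/√23 = 1.2511
z = (x̄−μ₀)/SE = (83.09−80)/1.2511 = 2.4699
p-value (two-sided) = 0.01352
At α=0.01: p ≥ α → fail to reject H₀

reject H₀: no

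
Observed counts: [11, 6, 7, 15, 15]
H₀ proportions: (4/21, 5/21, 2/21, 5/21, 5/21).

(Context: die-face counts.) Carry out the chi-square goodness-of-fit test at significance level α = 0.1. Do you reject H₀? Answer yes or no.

reject H₀: no

n = 54; E_i = n·p_i = [10.29, 12.86, 5.14, 12.86, 12.86]
χ² = (11−10.29)²/10.29 + (6−12.86)²/12.86 + (7−5.14)²/5.14 + (15−12.86)²/12.86 + (15−12.86)²/12.86 = 5.0917
df = 4
p-value (upper-tail) = 0.27802
At α=0.1: p ≥ α → fail to reject H₀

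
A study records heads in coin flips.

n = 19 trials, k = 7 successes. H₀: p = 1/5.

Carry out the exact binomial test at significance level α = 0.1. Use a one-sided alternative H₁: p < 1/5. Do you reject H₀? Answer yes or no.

reject H₀: no

Exact binomial: n=19, k=7, p₀=1/5=0.2000
P(X≤7) from Σ C(n,i)·p₀^i·(1−p₀)^(n−i)
p-value (one-sided, H₁ less) = 0.97672
At α=0.1: p ≥ α → fail to reject H₀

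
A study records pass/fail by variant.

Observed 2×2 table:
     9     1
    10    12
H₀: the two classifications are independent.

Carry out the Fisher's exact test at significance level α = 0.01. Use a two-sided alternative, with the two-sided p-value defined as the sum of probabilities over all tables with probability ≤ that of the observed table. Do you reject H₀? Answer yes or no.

Margins: r₁=10, r₂=22, c₁=19, c₂=13, n=32
p_obs = C(10,9)·C(22,10)/C(32,19); sum pmf over tables with pmf ≤ p_obs
p-value (two-sided) = 0.02367
At α=0.01: p ≥ α → fail to reject H₀

reject H₀: no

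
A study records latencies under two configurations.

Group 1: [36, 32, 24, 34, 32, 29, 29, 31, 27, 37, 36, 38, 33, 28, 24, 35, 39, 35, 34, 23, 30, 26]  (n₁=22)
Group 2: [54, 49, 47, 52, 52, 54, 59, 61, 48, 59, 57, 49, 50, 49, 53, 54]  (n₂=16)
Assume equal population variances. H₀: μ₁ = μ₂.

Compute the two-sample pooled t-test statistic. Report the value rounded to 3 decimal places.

test statistic = -14.360

x̄₁=31.455, s₁=4.738, n₁=22
x̄₂=52.938, s₂=4.281, n₂=16
s_p² = [21·4.738² + 15·4.281²]/36 = 20.7331
SE = √(s_p²·(1/22+1/16)) = 1.4961
t = (31.455−52.938)/1.4961 = -14.3596
df = 36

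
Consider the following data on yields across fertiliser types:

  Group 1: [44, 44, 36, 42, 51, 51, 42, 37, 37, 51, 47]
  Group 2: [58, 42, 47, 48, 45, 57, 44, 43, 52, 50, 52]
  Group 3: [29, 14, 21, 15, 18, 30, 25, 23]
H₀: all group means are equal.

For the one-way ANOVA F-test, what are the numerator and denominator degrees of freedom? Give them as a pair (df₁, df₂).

degrees of freedom = [2, 27]

k = 3 groups, N = 30 total
df = (k−1, N−k) = (3−1, 30−3) = (2, 27)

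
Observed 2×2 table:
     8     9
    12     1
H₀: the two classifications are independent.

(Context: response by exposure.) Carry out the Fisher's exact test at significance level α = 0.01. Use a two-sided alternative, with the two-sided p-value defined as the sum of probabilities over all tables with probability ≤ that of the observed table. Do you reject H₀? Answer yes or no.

Margins: r₁=17, r₂=13, c₁=20, c₂=10, n=30
p_obs = C(17,8)·C(13,12)/C(30,20); sum pmf over tables with pmf ≤ p_obs
p-value (two-sided) = 0.01741
At α=0.01: p ≥ α → fail to reject H₀

reject H₀: no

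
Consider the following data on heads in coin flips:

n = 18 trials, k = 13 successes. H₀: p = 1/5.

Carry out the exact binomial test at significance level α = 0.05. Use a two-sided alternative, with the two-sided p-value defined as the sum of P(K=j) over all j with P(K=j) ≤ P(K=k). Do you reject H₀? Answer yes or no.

reject H₀: yes

Exact binomial: n=18, k=13, p₀=1/5=0.2000
P(X=j) = C(n,j)·p₀^j·(1−p₀)^(n−j); p = Σ P(X=j) over j with P(X=j) ≤ P(X=13)
p-value (two-sided) = 0.00000
At α=0.05: p < α → reject H₀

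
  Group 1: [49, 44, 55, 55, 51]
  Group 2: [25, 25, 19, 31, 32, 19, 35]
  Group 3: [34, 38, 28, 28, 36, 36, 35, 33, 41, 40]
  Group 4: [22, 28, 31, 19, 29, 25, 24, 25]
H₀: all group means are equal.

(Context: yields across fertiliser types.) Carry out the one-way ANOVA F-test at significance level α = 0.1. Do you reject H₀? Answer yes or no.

Group means [50.80, 26.57, 34.90, 25.38], grand mean 33.067
SSB = Σnᵢ(x̄ᵢ−x̄)² = 2374.577; SSW = ΣΣ(x−x̄ᵢ)² = 605.289
MSB = 2374.577/3 = 791.5258; MSW = 605.289/26 = 23.2804
F = MSB/MSW = 33.9997
df = (3, 26)
p-value (upper-tail) = 0.00000
At α=0.1: p < α → reject H₀

reject H₀: yes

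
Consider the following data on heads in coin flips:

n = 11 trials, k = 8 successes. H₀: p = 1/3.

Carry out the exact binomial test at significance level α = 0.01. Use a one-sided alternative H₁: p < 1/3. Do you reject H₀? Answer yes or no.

Exact binomial: n=11, k=8, p₀=1/3=0.3333
P(X≤8) from Σ C(n,i)·p₀^i·(1−p₀)^(n−i)
p-value (one-sided, H₁ less) = 0.99863
At α=0.01: p ≥ α → fail to reject H₀

reject H₀: no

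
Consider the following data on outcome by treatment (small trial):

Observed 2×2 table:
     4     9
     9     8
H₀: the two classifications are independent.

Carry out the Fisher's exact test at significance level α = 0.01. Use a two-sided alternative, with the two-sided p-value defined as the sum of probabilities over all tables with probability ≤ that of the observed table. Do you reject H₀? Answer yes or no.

reject H₀: no

Margins: r₁=13, r₂=17, c₁=13, c₂=17, n=30
p_obs = C(13,4)·C(17,9)/C(30,13); sum pmf over tables with pmf ≤ p_obs
p-value (two-sided) = 0.28276
At α=0.01: p ≥ α → fail to reject H₀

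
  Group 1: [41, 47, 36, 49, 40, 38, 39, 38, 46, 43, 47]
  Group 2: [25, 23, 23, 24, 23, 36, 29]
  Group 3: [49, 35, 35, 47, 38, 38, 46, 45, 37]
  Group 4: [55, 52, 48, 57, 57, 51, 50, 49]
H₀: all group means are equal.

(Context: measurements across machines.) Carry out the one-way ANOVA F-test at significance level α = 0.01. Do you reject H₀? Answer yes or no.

reject H₀: yes

Group means [42.18, 26.14, 41.11, 52.38], grand mean 41.029
SSB = Σnᵢ(x̄ᵢ−x̄)² = 2595.714; SSW = ΣΣ(x−x̄ᵢ)² = 673.257
MSB = 2595.714/3 = 865.2380; MSW = 673.257/31 = 21.7180
F = MSB/MSW = 39.8397
df = (3, 31)
p-value (upper-tail) = 0.00000
At α=0.01: p < α → reject H₀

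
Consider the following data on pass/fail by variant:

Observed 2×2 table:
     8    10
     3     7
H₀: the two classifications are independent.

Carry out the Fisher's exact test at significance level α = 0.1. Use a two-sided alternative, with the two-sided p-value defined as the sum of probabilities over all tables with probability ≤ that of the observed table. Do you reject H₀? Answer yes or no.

Margins: r₁=18, r₂=10, c₁=11, c₂=17, n=28
p_obs = C(18,8)·C(10,3)/C(28,11); sum pmf over tables with pmf ≤ p_obs
p-value (two-sided) = 0.68879
At α=0.1: p ≥ α → fail to reject H₀

reject H₀: no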